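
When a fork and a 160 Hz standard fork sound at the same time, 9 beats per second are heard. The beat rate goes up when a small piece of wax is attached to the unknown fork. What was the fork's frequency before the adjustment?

|f − 160| = 9, so the fork was at either 151 Hz or 169 Hz.
Loading a fork with wax lowers its frequency; the adjustment lowers the fork's frequency.
The beat rate rose, so the adjustment moved the fork further from 160 Hz — it was already below the reference.

151 Hz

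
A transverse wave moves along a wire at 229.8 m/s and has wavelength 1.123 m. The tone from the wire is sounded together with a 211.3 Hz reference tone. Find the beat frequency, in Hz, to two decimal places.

Source frequency f = v/λ = 229.8/1.123 = 204.6305 Hz.
f_beat = |204.6305 − 211.3| = 6.67 Hz.

6.67 Hz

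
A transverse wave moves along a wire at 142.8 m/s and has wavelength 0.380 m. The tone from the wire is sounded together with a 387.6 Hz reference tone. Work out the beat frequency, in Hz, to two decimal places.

Source frequency f = v/λ = 142.8/0.380 = 375.7895 Hz.
f_beat = |375.7895 − 387.6| = 11.81 Hz.

11.81 Hz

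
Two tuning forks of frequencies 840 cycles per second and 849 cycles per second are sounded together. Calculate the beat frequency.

9 Hz

The beat frequency equals the magnitude of the frequency difference.
|840 − 849| = 9 Hz.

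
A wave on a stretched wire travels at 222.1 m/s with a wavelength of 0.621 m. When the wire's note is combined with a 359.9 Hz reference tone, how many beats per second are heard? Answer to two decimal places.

Source frequency f = v/λ = 222.1/0.621 = 357.6490 Hz.
f_beat = |357.6490 − 359.9| = 2.25 Hz.

2.25 Hz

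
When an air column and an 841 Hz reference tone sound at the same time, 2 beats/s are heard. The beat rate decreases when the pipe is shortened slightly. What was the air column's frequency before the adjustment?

839 Hz

|f − 841| = 2, so the air column was at either 839 Hz or 843 Hz.
A shorter pipe has a higher fundamental; the adjustment raises the air column's frequency.
The beat rate fell, so the adjustment moved the air column toward 841 Hz — it must have started below the reference.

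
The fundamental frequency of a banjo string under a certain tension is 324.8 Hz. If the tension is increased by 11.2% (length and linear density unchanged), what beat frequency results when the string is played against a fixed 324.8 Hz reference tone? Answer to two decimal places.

17.71 Hz

For a string, f ∝ √T, so the new frequency is 324.8·√1.112 = 342.5062 Hz.
f_beat = |342.5062 − 324.8| = 17.71 Hz.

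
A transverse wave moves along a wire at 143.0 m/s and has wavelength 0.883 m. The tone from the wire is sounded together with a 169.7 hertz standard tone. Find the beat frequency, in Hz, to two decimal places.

7.75 Hz

Source frequency f = v/λ = 143.0/0.883 = 161.9479 Hz.
f_beat = |161.9479 − 169.7| = 7.75 Hz.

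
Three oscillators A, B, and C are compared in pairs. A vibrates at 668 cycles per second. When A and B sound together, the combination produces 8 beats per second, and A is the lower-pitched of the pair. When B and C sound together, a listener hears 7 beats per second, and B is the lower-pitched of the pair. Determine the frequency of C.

683 Hz

B is above A, so f_B = 668 + 8 = 676 Hz.
C is above B, so f_C = 676 + 7 = 683 Hz.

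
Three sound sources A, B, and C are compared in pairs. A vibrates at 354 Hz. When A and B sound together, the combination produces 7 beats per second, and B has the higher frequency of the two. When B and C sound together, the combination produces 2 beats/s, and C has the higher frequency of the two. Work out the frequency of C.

B is above A, so f_B = 354 + 7 = 361 Hz.
C is above B, so f_C = 361 + 2 = 363 Hz.

363 Hz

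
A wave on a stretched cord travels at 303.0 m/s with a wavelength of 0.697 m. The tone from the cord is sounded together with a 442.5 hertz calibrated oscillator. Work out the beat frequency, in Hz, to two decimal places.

Source frequency f = v/λ = 303.0/0.697 = 434.7202 Hz.
f_beat = |434.7202 − 442.5| = 7.78 Hz.

7.78 Hz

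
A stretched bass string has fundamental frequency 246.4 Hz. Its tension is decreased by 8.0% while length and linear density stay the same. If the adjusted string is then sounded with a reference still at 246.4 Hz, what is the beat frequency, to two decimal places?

10.06 Hz

For a string, f ∝ √T, so the new frequency is 246.4·√0.920 = 236.3386 Hz.
f_beat = |236.3386 − 246.4| = 10.06 Hz.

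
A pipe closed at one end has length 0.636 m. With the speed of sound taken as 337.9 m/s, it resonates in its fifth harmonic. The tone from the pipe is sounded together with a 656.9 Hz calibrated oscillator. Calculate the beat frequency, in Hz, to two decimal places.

7.21 Hz

Closed pipe (odd harmonics): f_n = n·v/(4L) = 5·337.9/(4·0.636) = 664.1116 Hz.
f_beat = |664.1116 − 656.9| = 7.21 Hz.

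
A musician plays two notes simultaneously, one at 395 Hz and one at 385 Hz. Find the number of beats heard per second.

Beats arise from superposition of two nearby frequencies; the beat rate is |f₁ − f₂|.
|395 − 385| = 10 Hz.

10 Hz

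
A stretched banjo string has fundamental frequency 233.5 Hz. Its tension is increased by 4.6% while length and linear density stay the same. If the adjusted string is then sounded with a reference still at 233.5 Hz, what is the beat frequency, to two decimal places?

For a string, f ∝ √T, so the new frequency is 233.5·√1.046 = 238.8101 Hz.
f_beat = |238.8101 − 233.5| = 5.31 Hz.

5.31 Hz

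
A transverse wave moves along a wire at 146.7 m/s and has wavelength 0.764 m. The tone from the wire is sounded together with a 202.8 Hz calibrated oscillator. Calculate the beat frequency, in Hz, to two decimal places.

10.78 Hz

Source frequency f = v/λ = 146.7/0.764 = 192.0157 Hz.
f_beat = |192.0157 − 202.8| = 10.78 Hz.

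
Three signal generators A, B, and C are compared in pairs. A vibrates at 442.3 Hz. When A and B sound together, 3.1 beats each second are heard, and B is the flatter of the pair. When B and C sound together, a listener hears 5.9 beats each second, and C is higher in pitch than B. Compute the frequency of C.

B is below A, so f_B = 442.3 − 3.1 = 439.2 Hz.
C is above B, so f_C = 439.2 + 5.9 = 445.1 Hz.

445.1 Hz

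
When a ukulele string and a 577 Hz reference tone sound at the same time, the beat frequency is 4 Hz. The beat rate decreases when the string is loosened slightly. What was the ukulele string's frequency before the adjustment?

581 Hz

|f − 577| = 4, so the ukulele string was at either 573 Hz or 581 Hz.
Reducing tension lowers a string's frequency; the adjustment lowers the ukulele string's frequency.
The beat rate fell, so the adjustment moved the ukulele string toward 577 Hz — it must have started above the reference.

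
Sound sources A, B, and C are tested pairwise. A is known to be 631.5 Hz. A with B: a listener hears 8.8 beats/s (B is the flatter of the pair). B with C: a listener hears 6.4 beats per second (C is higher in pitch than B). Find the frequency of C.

B is below A, so f_B = 631.5 − 8.8 = 622.7 Hz.
C is above B, so f_C = 622.7 + 6.4 = 629.1 Hz.

629.1 Hz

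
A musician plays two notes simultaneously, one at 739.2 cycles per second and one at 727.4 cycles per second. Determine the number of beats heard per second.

f_beat = |f₁ − f₂|.
|739.2 − 727.4| = 11.8 Hz.

11.8 Hz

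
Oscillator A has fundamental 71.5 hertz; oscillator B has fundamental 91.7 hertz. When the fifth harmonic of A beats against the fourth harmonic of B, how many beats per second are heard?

9.3 Hz

Fifth harmonic of the first: 5·71.5 = 357.5 Hz.
Fourth harmonic of the second: 4·91.7 = 366.8 Hz.
f_beat = |357.5 − 366.8| = 9.3 Hz.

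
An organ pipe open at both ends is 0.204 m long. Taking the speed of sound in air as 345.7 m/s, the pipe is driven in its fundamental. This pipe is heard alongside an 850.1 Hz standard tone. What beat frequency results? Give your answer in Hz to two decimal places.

2.80 Hz

Open pipe: f_n = n·v/(2L) = 1·345.7/(2·0.204) = 847.3039 Hz.
f_beat = |847.3039 − 850.1| = 2.80 Hz.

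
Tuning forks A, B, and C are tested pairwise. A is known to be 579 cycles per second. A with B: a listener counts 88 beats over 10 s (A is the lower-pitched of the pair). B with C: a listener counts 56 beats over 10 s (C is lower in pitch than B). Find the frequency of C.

A–B: Beat frequency = 88/10 = 8.8 Hz.
B is above A, so f_B = 579 + 8.8 = 587.8 Hz.
B–C: Beat frequency = 56/10 = 5.6 Hz.
C is below B, so f_C = 587.8 − 5.6 = 582.2 Hz.

582.2 Hz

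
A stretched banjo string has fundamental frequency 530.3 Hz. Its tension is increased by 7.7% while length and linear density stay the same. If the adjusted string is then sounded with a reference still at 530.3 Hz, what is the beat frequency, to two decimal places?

20.04 Hz

For a string, f ∝ √T, so the new frequency is 530.3·√1.077 = 550.3380 Hz.
f_beat = |550.3380 − 530.3| = 20.04 Hz.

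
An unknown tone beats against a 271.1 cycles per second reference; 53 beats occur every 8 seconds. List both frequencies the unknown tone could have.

264.475 Hz or 277.725 Hz

Beat frequency = 53/8 = 6.625 Hz.
|f − 271.1| = 6.625, so f = 271.1 ± 6.625.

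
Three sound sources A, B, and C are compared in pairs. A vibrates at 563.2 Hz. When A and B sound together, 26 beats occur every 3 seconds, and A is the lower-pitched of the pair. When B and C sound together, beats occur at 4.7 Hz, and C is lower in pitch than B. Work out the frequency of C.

567.1667 Hz

A–B: Beat frequency = 26/3 = 8.6667 Hz.
B is above A, so f_B = 563.2 + 8.6667 = 571.8667 Hz.
C is below B, so f_C = 571.8667 − 4.7 = 567.1667 Hz.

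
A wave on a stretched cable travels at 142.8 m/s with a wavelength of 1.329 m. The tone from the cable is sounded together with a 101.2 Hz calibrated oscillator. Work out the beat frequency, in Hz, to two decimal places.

6.25 Hz

Source frequency f = v/λ = 142.8/1.329 = 107.4492 Hz.
f_beat = |107.4492 − 101.2| = 6.25 Hz.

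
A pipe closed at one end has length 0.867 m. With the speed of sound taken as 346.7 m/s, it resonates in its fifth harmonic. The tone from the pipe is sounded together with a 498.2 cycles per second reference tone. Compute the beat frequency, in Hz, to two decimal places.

1.66 Hz

Closed pipe (odd harmonics): f_n = n·v/(4L) = 5·346.7/(4·0.867) = 499.8558 Hz.
f_beat = |499.8558 − 498.2| = 1.66 Hz.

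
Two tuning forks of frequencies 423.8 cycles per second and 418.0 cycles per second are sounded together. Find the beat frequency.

5.8 Hz

Beats arise from superposition of two nearby frequencies; the beat rate is |f₁ − f₂|.
|423.8 − 418.0| = 5.8 Hz.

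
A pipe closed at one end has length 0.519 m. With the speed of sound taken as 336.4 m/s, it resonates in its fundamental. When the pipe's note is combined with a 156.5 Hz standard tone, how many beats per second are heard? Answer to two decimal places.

Closed pipe (odd harmonics): f_n = n·v/(4L) = 1·336.4/(4·0.519) = 162.0424 Hz.
f_beat = |162.0424 − 156.5| = 5.54 Hz.

5.54 Hz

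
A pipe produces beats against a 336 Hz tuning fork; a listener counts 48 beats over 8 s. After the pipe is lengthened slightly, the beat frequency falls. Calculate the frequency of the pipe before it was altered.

Beat frequency = 48/8 = 6 Hz.
|f − 336| = 6, so the pipe was at either 330 Hz or 342 Hz.
A longer pipe has a lower fundamental; the adjustment lowers the pipe's frequency.
The beat rate fell, so the adjustment moved the pipe toward 336 Hz — it must have started above the reference.

342 Hz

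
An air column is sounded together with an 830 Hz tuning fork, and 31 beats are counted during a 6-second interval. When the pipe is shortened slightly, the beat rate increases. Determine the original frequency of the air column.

835.1667 Hz

Beat frequency = 31/6 = 5.1667 Hz.
|f − 830| = 5.1667, so the air column was at either 824.8333 Hz or 835.1667 Hz.
A shorter pipe has a higher fundamental; the adjustment raises the air column's frequency.
The beat rate rose, so the adjustment moved the air column further from 830 Hz — it was already above the reference.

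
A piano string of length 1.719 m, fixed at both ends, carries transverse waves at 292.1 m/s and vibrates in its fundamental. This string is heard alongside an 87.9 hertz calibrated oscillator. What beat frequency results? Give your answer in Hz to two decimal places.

2.94 Hz

For a string fixed at both ends, f_n = n·v/(2L) = 1·292.1/(2·1.719) = 84.9622 Hz.
f_beat = |84.9622 − 87.9| = 2.94 Hz.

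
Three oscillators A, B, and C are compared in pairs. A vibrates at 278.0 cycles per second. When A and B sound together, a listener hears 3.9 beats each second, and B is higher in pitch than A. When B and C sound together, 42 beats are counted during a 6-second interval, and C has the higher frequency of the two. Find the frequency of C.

B is above A, so f_B = 278.0 + 3.9 = 281.9 Hz.
B–C: Beat frequency = 42/6 = 7 Hz.
C is above B, so f_C = 281.9 + 7 = 288.9 Hz.

288.9 Hz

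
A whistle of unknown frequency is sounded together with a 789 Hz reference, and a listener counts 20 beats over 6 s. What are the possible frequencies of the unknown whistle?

Beat frequency = 20/6 = 3.3333 Hz.
|f − 789| = 3.3333, so f = 789 ± 3.3333.

785.6667 Hz or 792.3333 Hz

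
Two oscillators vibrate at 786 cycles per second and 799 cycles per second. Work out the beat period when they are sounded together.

f_beat = |786 − 799| = 13 Hz.
Beat period T = 1 / f_beat = 1 / 13 s.

0.077 s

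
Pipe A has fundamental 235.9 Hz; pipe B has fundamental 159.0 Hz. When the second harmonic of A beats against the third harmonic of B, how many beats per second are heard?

5.2 Hz

Second harmonic of the first: 2·235.9 = 471.8 Hz.
Third harmonic of the second: 3·159.0 = 477.0 Hz.
f_beat = |471.8 − 477.0| = 5.2 Hz.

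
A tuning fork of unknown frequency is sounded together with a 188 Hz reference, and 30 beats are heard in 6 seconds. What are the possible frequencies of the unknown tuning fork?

183 Hz or 193 Hz

Beat frequency = 30/6 = 5 Hz.
|f − 188| = 5, so f = 188 ± 5.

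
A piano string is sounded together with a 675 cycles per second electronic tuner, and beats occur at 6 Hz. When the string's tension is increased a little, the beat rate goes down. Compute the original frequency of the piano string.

669 Hz

|f − 675| = 6, so the piano string was at either 669 Hz or 681 Hz.
Higher tension means higher frequency; the adjustment raises the piano string's frequency.
The beat rate fell, so the adjustment moved the piano string toward 675 Hz — it must have started below the reference.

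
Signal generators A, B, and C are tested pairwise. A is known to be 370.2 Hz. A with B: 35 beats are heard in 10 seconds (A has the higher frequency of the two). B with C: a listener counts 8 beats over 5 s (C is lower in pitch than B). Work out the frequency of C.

A–B: Beat frequency = 35/10 = 3.5 Hz.
B is below A, so f_B = 370.2 − 3.5 = 366.7 Hz.
B–C: Beat frequency = 8/5 = 1.6 Hz.
C is below B, so f_C = 366.7 − 1.6 = 365.1 Hz.

365.1 Hz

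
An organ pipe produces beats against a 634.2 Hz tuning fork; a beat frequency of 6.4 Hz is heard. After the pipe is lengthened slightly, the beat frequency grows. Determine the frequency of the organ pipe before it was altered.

627.8 Hz

|f − 634.2| = 6.4, so the organ pipe was at either 627.8 Hz or 640.6 Hz.
A longer pipe has a lower fundamental; the adjustment lowers the organ pipe's frequency.
The beat rate rose, so the adjustment moved the organ pipe further from 634.2 Hz — it was already below the reference.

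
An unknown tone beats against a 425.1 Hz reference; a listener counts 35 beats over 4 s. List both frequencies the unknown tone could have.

416.35 Hz or 433.85 Hz

Beat frequency = 35/4 = 8.75 Hz.
|f − 425.1| = 8.75, so f = 425.1 ± 8.75.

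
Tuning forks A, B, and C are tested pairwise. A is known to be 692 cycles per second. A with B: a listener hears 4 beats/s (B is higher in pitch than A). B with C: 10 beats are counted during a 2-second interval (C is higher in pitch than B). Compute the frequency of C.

701 Hz

B is above A, so f_B = 692 + 4 = 696 Hz.
B–C: Beat frequency = 10/2 = 5 Hz.
C is above B, so f_C = 696 + 5 = 701 Hz.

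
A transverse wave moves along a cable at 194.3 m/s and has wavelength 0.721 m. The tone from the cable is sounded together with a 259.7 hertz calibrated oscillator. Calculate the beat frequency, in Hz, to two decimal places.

Source frequency f = v/λ = 194.3/0.721 = 269.4868 Hz.
f_beat = |269.4868 − 259.7| = 9.79 Hz.

9.79 Hz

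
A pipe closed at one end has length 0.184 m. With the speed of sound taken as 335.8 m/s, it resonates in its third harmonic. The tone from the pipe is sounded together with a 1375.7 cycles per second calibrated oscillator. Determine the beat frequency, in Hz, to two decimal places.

6.95 Hz

Closed pipe (odd harmonics): f_n = n·v/(4L) = 3·335.8/(4·0.184) = 1368.7500 Hz.
f_beat = |1368.7500 − 1375.7| = 6.95 Hz.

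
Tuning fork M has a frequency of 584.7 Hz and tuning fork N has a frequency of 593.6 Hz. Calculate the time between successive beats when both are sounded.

0.112 s

f_beat = |584.7 − 593.6| = 8.9 Hz.
Beat period T = 1 / f_beat = 1 / 8.9 s.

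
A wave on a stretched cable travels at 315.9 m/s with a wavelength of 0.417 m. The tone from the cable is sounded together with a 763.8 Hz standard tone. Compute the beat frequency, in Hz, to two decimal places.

Source frequency f = v/λ = 315.9/0.417 = 757.5540 Hz.
f_beat = |757.5540 − 763.8| = 6.25 Hz.

6.25 Hz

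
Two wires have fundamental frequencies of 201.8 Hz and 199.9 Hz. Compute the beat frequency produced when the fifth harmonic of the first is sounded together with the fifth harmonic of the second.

9.5 Hz

Fifth harmonic of the first: 5·201.8 = 1009.0 Hz.
Fifth harmonic of the second: 5·199.9 = 999.5 Hz.
f_beat = |1009.0 − 999.5| = 9.5 Hz.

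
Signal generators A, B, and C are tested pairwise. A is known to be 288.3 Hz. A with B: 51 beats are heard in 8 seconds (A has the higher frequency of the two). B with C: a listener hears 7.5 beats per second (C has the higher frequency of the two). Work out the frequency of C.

289.425 Hz

A–B: Beat frequency = 51/8 = 6.375 Hz.
B is below A, so f_B = 288.3 − 6.375 = 281.925 Hz.
C is above B, so f_C = 281.925 + 7.5 = 289.425 Hz.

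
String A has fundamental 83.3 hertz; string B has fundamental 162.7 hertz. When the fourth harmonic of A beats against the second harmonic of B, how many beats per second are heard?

7.8 Hz

Fourth harmonic of the first: 4·83.3 = 333.2 Hz.
Second harmonic of the second: 2·162.7 = 325.4 Hz.
f_beat = |333.2 − 325.4| = 7.8 Hz.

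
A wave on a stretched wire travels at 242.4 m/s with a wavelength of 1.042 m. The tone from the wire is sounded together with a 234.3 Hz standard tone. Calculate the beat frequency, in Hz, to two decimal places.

Source frequency f = v/λ = 242.4/1.042 = 232.6296 Hz.
f_beat = |232.6296 − 234.3| = 1.67 Hz.

1.67 Hz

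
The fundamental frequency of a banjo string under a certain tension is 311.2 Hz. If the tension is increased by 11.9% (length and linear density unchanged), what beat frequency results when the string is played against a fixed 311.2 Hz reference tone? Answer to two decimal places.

For a string, f ∝ √T, so the new frequency is 311.2·√1.119 = 329.1961 Hz.
f_beat = |329.1961 − 311.2| = 18.00 Hz.

18.00 Hz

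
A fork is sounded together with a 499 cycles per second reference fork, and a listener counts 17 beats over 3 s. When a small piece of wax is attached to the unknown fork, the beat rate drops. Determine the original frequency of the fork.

504.6667 Hz

Beat frequency = 17/3 = 5.6667 Hz.
|f − 499| = 5.6667, so the fork was at either 493.3333 Hz or 504.6667 Hz.
Loading a fork with wax lowers its frequency; the adjustment lowers the fork's frequency.
The beat rate fell, so the adjustment moved the fork toward 499 Hz — it must have started above the reference.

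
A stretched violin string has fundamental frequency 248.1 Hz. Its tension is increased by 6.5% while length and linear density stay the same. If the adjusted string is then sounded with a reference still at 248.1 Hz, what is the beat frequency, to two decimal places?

For a string, f ∝ √T, so the new frequency is 248.1·√1.065 = 256.0363 Hz.
f_beat = |256.0363 − 248.1| = 7.94 Hz.

7.94 Hz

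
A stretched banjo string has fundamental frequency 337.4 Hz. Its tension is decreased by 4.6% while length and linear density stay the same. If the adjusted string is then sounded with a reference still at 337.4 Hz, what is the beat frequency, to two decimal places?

For a string, f ∝ √T, so the new frequency is 337.4·√0.954 = 329.5484 Hz.
f_beat = |329.5484 − 337.4| = 7.85 Hz.

7.85 Hz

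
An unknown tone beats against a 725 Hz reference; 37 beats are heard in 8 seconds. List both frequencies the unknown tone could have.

Beat frequency = 37/8 = 4.625 Hz.
|f − 725| = 4.625, so f = 725 ± 4.625.

720.375 Hz or 729.625 Hz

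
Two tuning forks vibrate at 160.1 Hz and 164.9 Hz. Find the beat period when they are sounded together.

0.208 s

f_beat = |160.1 − 164.9| = 4.8 Hz.
Beat period T = 1 / f_beat = 1 / 4.8 s.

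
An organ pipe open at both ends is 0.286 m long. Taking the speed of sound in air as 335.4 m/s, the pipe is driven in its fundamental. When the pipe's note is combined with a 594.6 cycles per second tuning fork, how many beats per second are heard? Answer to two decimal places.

8.24 Hz

Open pipe: f_n = n·v/(2L) = 1·335.4/(2·0.286) = 586.3636 Hz.
f_beat = |586.3636 − 594.6| = 8.24 Hz.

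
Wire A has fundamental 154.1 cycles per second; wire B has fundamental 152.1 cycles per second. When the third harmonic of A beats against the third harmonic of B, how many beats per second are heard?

6.0 Hz

Third harmonic of the first: 3·154.1 = 462.3 Hz.
Third harmonic of the second: 3·152.1 = 456.3 Hz.
f_beat = |462.3 − 456.3| = 6.0 Hz.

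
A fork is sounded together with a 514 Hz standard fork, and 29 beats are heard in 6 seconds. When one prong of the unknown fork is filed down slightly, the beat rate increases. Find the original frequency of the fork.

Beat frequency = 29/6 = 4.8333 Hz.
|f − 514| = 4.8333, so the fork was at either 509.1667 Hz or 518.8333 Hz.
Filing a prong removes mass and raises the fork's frequency; the adjustment raises the fork's frequency.
The beat rate rose, so the adjustment moved the fork further from 514 Hz — it was already above the reference.

518.8333 Hz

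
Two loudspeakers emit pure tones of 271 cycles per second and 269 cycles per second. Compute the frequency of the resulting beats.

2 Hz

Beats arise from superposition of two nearby frequencies; the beat rate is |f₁ − f₂|.
|271 − 269| = 2 Hz.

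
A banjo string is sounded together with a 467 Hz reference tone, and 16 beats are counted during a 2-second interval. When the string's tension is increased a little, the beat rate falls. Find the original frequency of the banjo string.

459 Hz

Beat frequency = 16/2 = 8 Hz.
|f − 467| = 8, so the banjo string was at either 459 Hz or 475 Hz.
Higher tension means higher frequency; the adjustment raises the banjo string's frequency.
The beat rate fell, so the adjustment moved the banjo string toward 467 Hz — it must have started below the reference.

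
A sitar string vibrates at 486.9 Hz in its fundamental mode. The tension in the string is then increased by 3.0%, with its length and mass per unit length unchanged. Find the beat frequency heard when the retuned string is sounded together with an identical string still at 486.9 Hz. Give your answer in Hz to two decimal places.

7.25 Hz

For a string, f ∝ √T, so the new frequency is 486.9·√1.030 = 494.1495 Hz.
f_beat = |494.1495 − 486.9| = 7.25 Hz.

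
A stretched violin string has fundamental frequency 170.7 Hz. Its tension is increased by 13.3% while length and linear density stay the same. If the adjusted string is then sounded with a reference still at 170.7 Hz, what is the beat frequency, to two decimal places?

For a string, f ∝ √T, so the new frequency is 170.7·√1.133 = 181.6973 Hz.
f_beat = |181.6973 − 170.7| = 11.00 Hz.

11.00 Hz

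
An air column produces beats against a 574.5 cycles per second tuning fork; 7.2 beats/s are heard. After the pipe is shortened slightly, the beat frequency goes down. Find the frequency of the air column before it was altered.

567.3 Hz

|f − 574.5| = 7.2, so the air column was at either 567.3 Hz or 581.7 Hz.
A shorter pipe has a higher fundamental; the adjustment raises the air column's frequency.
The beat rate fell, so the adjustment moved the air column toward 574.5 Hz — it must have started below the reference.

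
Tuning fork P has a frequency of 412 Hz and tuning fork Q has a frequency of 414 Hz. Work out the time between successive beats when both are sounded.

f_beat = |412 − 414| = 2 Hz.
Beat period T = 1 / f_beat = 1 / 2 s.

0.500 s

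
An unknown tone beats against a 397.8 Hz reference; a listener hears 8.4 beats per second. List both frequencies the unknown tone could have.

389.4 Hz or 406.2 Hz

|f − 397.8| = 8.4, so f = 397.8 ± 8.4.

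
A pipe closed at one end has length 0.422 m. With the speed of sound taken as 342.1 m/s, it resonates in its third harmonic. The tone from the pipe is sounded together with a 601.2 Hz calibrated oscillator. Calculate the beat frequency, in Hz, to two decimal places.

Closed pipe (odd harmonics): f_n = n·v/(4L) = 3·342.1/(4·0.422) = 607.9976 Hz.
f_beat = |607.9976 − 601.2| = 6.80 Hz.

6.80 Hz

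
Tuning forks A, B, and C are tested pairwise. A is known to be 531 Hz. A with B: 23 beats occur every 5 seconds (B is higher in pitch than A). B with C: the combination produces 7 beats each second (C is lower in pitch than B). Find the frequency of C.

A–B: Beat frequency = 23/5 = 4.6 Hz.
B is above A, so f_B = 531 + 4.6 = 535.6 Hz.
C is below B, so f_C = 535.6 − 7 = 528.6 Hz.

528.6 Hz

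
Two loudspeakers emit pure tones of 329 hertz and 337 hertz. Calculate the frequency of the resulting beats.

8 Hz

Beats arise from superposition of two nearby frequencies; the beat rate is |f₁ − f₂|.
|329 − 337| = 8 Hz.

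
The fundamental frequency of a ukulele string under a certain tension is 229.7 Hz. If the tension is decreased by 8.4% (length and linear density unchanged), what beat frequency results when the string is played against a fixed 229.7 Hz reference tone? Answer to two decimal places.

9.86 Hz

For a string, f ∝ √T, so the new frequency is 229.7·√0.916 = 219.8410 Hz.
f_beat = |219.8410 − 229.7| = 9.86 Hz.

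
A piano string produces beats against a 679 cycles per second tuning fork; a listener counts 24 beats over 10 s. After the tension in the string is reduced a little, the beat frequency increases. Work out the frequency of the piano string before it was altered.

676.6 Hz

Beat frequency = 24/10 = 2.4 Hz.
|f − 679| = 2.4, so the piano string was at either 676.6 Hz or 681.4 Hz.
Lower tension means lower frequency; the adjustment lowers the piano string's frequency.
The beat rate rose, so the adjustment moved the piano string further from 679 Hz — it was already below the reference.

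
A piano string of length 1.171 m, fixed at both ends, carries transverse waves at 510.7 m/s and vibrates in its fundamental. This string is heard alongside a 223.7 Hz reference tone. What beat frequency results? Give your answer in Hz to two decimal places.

For a string fixed at both ends, f_n = n·v/(2L) = 1·510.7/(2·1.171) = 218.0615 Hz.
f_beat = |218.0615 − 223.7| = 5.64 Hz.

5.64 Hz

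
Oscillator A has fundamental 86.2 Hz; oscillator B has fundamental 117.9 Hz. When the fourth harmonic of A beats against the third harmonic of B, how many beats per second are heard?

8.9 Hz

Fourth harmonic of the first: 4·86.2 = 344.8 Hz.
Third harmonic of the second: 3·117.9 = 353.7 Hz.
f_beat = |344.8 − 353.7| = 8.9 Hz.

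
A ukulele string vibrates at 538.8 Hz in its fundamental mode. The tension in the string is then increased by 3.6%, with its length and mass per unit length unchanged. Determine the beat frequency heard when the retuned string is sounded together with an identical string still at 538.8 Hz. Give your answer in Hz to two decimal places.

9.61 Hz

For a string, f ∝ √T, so the new frequency is 538.8·√1.036 = 548.4127 Hz.
f_beat = |548.4127 − 538.8| = 9.61 Hz.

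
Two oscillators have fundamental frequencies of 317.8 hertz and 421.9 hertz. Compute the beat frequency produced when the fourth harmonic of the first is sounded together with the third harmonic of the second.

Fourth harmonic of the first: 4·317.8 = 1271.2 Hz.
Third harmonic of the second: 3·421.9 = 1265.7 Hz.
f_beat = |1271.2 − 1265.7| = 5.5 Hz.

5.5 Hz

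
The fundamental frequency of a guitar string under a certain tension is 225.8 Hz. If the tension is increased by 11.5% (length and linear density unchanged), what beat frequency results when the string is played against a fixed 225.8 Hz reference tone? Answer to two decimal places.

12.63 Hz

For a string, f ∝ √T, so the new frequency is 225.8·√1.115 = 238.4303 Hz.
f_beat = |238.4303 − 225.8| = 12.63 Hz.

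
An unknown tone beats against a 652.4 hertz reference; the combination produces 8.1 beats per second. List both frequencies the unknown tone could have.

644.3 Hz or 660.5 Hz

|f − 652.4| = 8.1, so f = 652.4 ± 8.1.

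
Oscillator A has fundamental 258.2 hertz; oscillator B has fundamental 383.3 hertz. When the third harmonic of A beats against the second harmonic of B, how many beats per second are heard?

Third harmonic of the first: 3·258.2 = 774.6 Hz.
Second harmonic of the second: 2·383.3 = 766.6 Hz.
f_beat = |774.6 − 766.6| = 8.0 Hz.

8.0 Hz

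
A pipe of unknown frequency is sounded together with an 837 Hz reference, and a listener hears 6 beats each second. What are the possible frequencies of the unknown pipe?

831 Hz or 843 Hz

|f − 837| = 6, so f = 837 ± 6.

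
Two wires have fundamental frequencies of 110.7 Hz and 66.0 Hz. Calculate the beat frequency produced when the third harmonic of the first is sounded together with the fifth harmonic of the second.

Third harmonic of the first: 3·110.7 = 332.1 Hz.
Fifth harmonic of the second: 5·66.0 = 330.0 Hz.
f_beat = |332.1 − 330.0| = 2.1 Hz.

2.1 Hz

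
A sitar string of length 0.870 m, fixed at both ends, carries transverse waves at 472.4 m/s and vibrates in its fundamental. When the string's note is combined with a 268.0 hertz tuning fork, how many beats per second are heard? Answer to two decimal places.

3.49 Hz

For a string fixed at both ends, f_n = n·v/(2L) = 1·472.4/(2·0.870) = 271.4943 Hz.
f_beat = |271.4943 − 268.0| = 3.49 Hz.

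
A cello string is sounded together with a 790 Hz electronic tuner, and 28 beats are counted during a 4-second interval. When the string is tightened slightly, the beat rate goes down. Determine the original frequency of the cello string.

Beat frequency = 28/4 = 7 Hz.
|f − 790| = 7, so the cello string was at either 783 Hz or 797 Hz.
Increasing tension raises a string's frequency; the adjustment raises the cello string's frequency.
The beat rate fell, so the adjustment moved the cello string toward 790 Hz — it must have started below the reference.

783 Hz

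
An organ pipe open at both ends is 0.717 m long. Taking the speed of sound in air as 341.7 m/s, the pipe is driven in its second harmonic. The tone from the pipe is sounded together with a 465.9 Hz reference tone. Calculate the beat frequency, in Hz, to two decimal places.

10.67 Hz

Open pipe: f_n = n·v/(2L) = 2·341.7/(2·0.717) = 476.5690 Hz.
f_beat = |476.5690 − 465.9| = 10.67 Hz.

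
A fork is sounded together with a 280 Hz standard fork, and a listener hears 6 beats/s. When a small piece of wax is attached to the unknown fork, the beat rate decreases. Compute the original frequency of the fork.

286 Hz

|f − 280| = 6, so the fork was at either 274 Hz or 286 Hz.
Loading a fork with wax lowers its frequency; the adjustment lowers the fork's frequency.
The beat rate fell, so the adjustment moved the fork toward 280 Hz — it must have started above the reference.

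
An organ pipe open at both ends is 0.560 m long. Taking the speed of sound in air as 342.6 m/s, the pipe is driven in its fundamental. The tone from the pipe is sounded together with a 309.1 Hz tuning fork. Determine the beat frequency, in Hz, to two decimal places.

Open pipe: f_n = n·v/(2L) = 1·342.6/(2·0.560) = 305.8929 Hz.
f_beat = |305.8929 − 309.1| = 3.21 Hz.

3.21 Hz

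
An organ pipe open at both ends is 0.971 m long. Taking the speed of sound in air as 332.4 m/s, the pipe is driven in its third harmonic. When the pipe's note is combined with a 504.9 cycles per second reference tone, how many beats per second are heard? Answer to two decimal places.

8.59 Hz

Open pipe: f_n = n·v/(2L) = 3·332.4/(2·0.971) = 513.4912 Hz.
f_beat = |513.4912 − 504.9| = 8.59 Hz.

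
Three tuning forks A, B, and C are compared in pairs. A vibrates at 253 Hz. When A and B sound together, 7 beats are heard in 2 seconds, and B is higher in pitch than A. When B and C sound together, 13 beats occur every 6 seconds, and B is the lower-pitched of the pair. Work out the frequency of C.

A–B: Beat frequency = 7/2 = 3.5 Hz.
B is above A, so f_B = 253 + 3.5 = 256.5 Hz.
B–C: Beat frequency = 13/6 = 2.1667 Hz.
C is above B, so f_C = 256.5 + 2.1667 = 258.6667 Hz.

258.6667 Hz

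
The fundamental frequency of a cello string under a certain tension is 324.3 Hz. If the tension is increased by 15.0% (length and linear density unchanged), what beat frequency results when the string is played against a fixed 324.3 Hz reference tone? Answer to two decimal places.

For a string, f ∝ √T, so the new frequency is 324.3·√1.150 = 347.7730 Hz.
f_beat = |347.7730 − 324.3| = 23.47 Hz.

23.47 Hz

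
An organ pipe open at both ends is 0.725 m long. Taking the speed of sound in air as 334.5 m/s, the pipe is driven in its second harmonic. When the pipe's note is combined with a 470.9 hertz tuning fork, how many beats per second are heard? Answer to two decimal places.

9.52 Hz

Open pipe: f_n = n·v/(2L) = 2·334.5/(2·0.725) = 461.3793 Hz.
f_beat = |461.3793 − 470.9| = 9.52 Hz.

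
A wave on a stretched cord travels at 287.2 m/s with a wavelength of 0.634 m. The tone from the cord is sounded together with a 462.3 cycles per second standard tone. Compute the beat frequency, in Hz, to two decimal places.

9.30 Hz

Source frequency f = v/λ = 287.2/0.634 = 452.9968 Hz.
f_beat = |452.9968 − 462.3| = 9.30 Hz.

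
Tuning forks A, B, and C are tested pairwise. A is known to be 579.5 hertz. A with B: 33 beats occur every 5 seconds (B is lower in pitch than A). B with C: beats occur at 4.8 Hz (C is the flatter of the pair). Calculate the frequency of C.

568.1 Hz

A–B: Beat frequency = 33/5 = 6.6 Hz.
B is below A, so f_B = 579.5 − 6.6 = 572.9 Hz.
C is below B, so f_C = 572.9 − 4.8 = 568.1 Hz.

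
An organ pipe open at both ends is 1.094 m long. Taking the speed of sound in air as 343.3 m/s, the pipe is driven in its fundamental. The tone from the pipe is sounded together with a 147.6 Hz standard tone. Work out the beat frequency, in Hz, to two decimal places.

9.30 Hz

Open pipe: f_n = n·v/(2L) = 1·343.3/(2·1.094) = 156.9013 Hz.
f_beat = |156.9013 − 147.6| = 9.30 Hz.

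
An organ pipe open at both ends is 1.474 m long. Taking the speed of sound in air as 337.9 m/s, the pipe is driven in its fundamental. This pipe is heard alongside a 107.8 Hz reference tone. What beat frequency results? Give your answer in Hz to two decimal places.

Open pipe: f_n = n·v/(2L) = 1·337.9/(2·1.474) = 114.6201 Hz.
f_beat = |114.6201 − 107.8| = 6.82 Hz.

6.82 Hz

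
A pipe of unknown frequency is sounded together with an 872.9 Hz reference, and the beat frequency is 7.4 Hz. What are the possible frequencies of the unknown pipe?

|f − 872.9| = 7.4, so f = 872.9 ± 7.4.

865.5 Hz or 880.3 Hz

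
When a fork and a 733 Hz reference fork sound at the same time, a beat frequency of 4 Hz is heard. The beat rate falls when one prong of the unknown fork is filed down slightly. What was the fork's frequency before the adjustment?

729 Hz

|f − 733| = 4, so the fork was at either 729 Hz or 737 Hz.
Filing a prong removes mass and raises the fork's frequency; the adjustment raises the fork's frequency.
The beat rate fell, so the adjustment moved the fork toward 733 Hz — it must have started below the reference.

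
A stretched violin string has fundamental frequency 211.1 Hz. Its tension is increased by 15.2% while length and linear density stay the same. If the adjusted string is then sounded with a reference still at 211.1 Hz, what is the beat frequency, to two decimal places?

For a string, f ∝ √T, so the new frequency is 211.1·√1.152 = 226.5763 Hz.
f_beat = |226.5763 − 211.1| = 15.48 Hz.

15.48 Hz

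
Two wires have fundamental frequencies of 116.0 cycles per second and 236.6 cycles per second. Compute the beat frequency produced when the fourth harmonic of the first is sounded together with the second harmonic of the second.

9.2 Hz

Fourth harmonic of the first: 4·116.0 = 464.0 Hz.
Second harmonic of the second: 2·236.6 = 473.2 Hz.
f_beat = |464.0 − 473.2| = 9.2 Hz.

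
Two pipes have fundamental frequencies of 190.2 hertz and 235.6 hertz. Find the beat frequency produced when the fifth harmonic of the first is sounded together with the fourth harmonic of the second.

Fifth harmonic of the first: 5·190.2 = 951.0 Hz.
Fourth harmonic of the second: 4·235.6 = 942.4 Hz.
f_beat = |951.0 − 942.4| = 8.6 Hz.

8.6 Hz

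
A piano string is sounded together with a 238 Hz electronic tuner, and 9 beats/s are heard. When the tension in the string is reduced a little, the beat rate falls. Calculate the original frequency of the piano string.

|f − 238| = 9, so the piano string was at either 229 Hz or 247 Hz.
Lower tension means lower frequency; the adjustment lowers the piano string's frequency.
The beat rate fell, so the adjustment moved the piano string toward 238 Hz — it must have started above the reference.

247 Hz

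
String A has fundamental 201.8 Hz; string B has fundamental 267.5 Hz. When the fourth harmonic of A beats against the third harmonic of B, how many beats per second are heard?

Fourth harmonic of the first: 4·201.8 = 807.2 Hz.
Third harmonic of the second: 3·267.5 = 802.5 Hz.
f_beat = |807.2 − 802.5| = 4.7 Hz.

4.7 Hz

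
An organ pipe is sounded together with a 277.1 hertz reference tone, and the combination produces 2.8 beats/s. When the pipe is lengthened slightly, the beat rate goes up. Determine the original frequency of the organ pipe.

|f − 277.1| = 2.8, so the organ pipe was at either 274.3 Hz or 279.9 Hz.
A longer pipe has a lower fundamental; the adjustment lowers the organ pipe's frequency.
The beat rate rose, so the adjustment moved the organ pipe further from 277.1 Hz — it was already below the reference.

274.3 Hz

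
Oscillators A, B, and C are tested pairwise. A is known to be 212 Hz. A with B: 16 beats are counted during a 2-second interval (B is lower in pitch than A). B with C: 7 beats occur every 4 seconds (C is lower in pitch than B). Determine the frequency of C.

A–B: Beat frequency = 16/2 = 8 Hz.
B is below A, so f_B = 212 − 8 = 204 Hz.
B–C: Beat frequency = 7/4 = 1.75 Hz.
C is below B, so f_C = 204 − 1.75 = 202.25 Hz.

202.25 Hz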